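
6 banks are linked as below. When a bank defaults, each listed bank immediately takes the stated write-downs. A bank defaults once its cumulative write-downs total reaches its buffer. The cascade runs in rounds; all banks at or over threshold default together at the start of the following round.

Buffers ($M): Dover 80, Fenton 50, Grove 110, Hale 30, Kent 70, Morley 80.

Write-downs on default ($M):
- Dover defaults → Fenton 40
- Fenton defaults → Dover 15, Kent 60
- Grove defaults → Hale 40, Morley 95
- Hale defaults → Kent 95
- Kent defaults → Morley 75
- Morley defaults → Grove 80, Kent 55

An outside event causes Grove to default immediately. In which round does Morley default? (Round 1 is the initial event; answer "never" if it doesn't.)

Round 1 — Grove defaults (initial).
  Hale: +40 → 40 ≥ 30
  Morley: +95 → 95 ≥ 80
Round 2 — Hale, Morley default.
  Kent: +95+55 → 150 ≥ 70
Round 3 — Kent defaults.
No further defaults.

2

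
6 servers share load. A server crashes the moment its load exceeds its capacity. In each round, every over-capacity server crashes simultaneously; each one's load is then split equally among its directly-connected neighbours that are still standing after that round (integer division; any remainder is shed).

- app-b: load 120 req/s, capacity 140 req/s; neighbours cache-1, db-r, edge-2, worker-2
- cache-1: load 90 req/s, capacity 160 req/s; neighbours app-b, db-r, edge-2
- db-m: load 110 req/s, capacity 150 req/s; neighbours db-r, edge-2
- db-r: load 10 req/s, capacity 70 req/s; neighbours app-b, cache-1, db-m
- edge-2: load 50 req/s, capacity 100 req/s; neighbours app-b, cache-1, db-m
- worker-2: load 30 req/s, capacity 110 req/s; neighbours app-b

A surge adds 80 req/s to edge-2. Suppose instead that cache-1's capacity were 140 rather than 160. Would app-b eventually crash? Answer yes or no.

yes

With cache-1's capacity at 140:
Round 1 — edge-2 at 130 > 100. edge-2 crashes.
  edge-2 sheds 130 req/s to app-b, cache-1, db-m: 43 each (1 lost).
    app-b: 120+43 = 163 > 140
    cache-1: 90+43 = 133 ≤ 140
    db-m: 110+43 = 153 > 150
Round 2 — app-b, db-m crash.
  app-b sheds 163 req/s to cache-1, db-r, worker-2: 54 each (1 lost).
    cache-1: 133+54 = 187 > 140
    db-r: 10+54 = 64 ≤ 70
    worker-2: 30+54 = 84 ≤ 110
  db-m sheds 153 req/s to db-r: 153 each.
    db-r: 64+153 = 217 > 70
Round 3 — cache-1, db-r crash.
  cache-1 sheds 187 req/s: no online neighbours, lost.
  db-r sheds 217 req/s: no online neighbours, lost.
No further crashes.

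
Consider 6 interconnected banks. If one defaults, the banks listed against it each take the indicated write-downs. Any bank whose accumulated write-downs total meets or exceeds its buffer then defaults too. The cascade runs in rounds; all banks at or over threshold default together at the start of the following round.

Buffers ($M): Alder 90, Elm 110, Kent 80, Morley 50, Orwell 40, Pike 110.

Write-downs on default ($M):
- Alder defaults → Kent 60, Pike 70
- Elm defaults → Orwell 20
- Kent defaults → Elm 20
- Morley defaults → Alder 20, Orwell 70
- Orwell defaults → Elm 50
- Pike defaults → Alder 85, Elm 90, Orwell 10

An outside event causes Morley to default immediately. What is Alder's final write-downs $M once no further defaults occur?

20

Round 1 — Morley defaults (initial).
  Alder: +20 → 20 < 90
  Orwell: +70 → 70 ≥ 40
Round 2 — Orwell defaults.
  Elm: +50 → 50 < 110
No further defaults.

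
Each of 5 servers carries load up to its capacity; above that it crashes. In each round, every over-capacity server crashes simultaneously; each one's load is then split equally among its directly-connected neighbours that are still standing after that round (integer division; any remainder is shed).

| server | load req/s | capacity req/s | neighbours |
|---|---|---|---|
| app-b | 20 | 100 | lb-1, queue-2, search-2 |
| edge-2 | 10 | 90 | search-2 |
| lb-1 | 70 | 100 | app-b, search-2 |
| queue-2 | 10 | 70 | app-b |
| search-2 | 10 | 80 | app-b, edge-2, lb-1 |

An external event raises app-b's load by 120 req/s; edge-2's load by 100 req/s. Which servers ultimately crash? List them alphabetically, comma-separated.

app-b, edge-2, lb-1, search-2

Round 1 — app-b at 140 > 100; edge-2 at 110 > 90. app-b, edge-2 crash.
  app-b sheds 140 req/s to lb-1, queue-2, search-2: 46 each (2 lost).
    lb-1: 70+46 = 116 > 100
    queue-2: 10+46 = 56 ≤ 70
    search-2: 10+46 = 56 ≤ 80
  edge-2 sheds 110 req/s to search-2: 110 each.
    search-2: 56+110 = 166 > 80
Round 2 — lb-1, search-2 crash.
  lb-1 sheds 116 req/s: no online neighbours, lost.
  search-2 sheds 166 req/s: no online neighbours, lost.
No further crashes.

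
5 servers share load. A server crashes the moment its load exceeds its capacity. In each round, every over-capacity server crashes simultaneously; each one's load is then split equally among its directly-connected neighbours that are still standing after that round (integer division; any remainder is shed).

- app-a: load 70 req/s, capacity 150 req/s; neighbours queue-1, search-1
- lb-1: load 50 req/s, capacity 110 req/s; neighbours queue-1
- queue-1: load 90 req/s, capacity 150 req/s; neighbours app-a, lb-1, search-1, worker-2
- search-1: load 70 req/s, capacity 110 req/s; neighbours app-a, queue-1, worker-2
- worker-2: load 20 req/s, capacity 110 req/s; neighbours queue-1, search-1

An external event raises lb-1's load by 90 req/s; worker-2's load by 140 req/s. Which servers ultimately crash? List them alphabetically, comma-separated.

app-a, lb-1, queue-1, search-1, worker-2

Round 1 — lb-1 at 140 > 110; worker-2 at 160 > 110. lb-1, worker-2 crash.
  lb-1 sheds 140 req/s to queue-1: 140 each.
    queue-1: 90+140 = 230 > 150
  worker-2 sheds 160 req/s to queue-1, search-1: 80 each.
    queue-1: 230+80 = 310 > 150
    search-1: 70+80 = 150 > 110
Round 2 — queue-1, search-1 crash.
  queue-1 sheds 310 req/s to app-a: 310 each.
    app-a: 70+310 = 380 > 150
  search-1 sheds 150 req/s to app-a: 150 each.
    app-a: 380+150 = 530 > 150
Round 3 — app-a crashes.
  app-a sheds 530 req/s: no online neighbours, lost.
No further crashes.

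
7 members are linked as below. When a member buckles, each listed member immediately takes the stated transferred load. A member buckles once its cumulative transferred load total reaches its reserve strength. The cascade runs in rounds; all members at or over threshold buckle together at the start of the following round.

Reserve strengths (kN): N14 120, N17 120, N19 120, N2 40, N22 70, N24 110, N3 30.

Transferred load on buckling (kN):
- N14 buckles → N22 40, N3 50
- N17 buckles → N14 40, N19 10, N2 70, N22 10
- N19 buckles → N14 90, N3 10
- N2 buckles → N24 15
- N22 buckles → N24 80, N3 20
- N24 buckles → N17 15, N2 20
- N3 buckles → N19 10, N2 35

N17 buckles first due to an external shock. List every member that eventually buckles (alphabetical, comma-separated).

N17, N2

Round 1 — N17 buckles (initial).
  N14: +40 → 40 < 120
  N19: +10 → 10 < 120
  N2: +70 → 70 ≥ 40
  N22: +10 → 10 < 70
Round 2 — N2 buckles.
  N24: +15 → 15 < 110
No further bucklings.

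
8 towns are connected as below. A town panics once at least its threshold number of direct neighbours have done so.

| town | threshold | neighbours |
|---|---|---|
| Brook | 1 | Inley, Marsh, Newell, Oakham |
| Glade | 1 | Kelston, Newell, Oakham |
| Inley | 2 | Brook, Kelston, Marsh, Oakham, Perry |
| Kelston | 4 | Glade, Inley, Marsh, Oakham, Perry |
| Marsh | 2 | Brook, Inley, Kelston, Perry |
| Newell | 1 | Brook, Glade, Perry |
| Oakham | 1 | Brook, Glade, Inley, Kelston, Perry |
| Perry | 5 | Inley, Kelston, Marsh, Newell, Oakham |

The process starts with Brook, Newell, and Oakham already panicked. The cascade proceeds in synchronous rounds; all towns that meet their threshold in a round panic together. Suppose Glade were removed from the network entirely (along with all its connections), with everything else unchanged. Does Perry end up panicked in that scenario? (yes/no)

no

With Glade removed:
Round 1 — Brook, Newell, Oakham panic (initial).
Round 2 — checking thresholds:
  Inley: 2 of 5 neighbours ≥ 2, panics.
  Kelston: 1 of 4 neighbours < 4, below threshold.
  Marsh: 1 of 4 neighbours < 2, below threshold.
  Perry: 2 of 5 neighbours < 5, below threshold.
Round 3 — checking thresholds:
  Kelston: 2 of 4 neighbours < 4, below threshold.
  Marsh: 2 of 4 neighbours ≥ 2, panics.
  Perry: 3 of 5 neighbours < 5, below threshold.
Round 4 — no new panics; cascade stops.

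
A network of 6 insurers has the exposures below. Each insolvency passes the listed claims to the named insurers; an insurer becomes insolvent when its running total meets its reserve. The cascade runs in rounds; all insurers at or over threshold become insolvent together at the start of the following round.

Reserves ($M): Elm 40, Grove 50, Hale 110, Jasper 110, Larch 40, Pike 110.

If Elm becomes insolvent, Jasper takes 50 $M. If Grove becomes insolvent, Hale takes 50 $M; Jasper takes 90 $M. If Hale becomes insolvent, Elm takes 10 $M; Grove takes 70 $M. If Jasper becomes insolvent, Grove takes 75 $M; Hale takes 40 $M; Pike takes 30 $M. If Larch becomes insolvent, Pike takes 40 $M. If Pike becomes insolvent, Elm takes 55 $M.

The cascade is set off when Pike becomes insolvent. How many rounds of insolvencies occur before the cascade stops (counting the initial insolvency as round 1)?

2

Round 1 — Pike becomes insolvent (initial).
  Elm: +55 → 55 ≥ 40
Round 2 — Elm becomes insolvent.
  Jasper: +50 → 50 < 110
No further insolvencies.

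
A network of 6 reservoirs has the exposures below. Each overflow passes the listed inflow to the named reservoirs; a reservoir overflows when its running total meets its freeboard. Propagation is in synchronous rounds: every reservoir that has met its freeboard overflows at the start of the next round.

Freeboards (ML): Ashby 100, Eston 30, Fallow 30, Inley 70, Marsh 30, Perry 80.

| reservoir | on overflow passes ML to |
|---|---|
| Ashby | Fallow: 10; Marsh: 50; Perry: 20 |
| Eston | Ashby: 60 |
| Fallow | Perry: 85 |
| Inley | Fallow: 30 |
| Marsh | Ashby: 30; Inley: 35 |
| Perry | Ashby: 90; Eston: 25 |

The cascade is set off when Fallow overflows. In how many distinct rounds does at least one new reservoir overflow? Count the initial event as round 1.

2

Round 1 — Fallow overflows (initial).
  Perry: +85 → 85 ≥ 80
Round 2 — Perry overflows.
  Ashby: +90 → 90 < 100
  Eston: +25 → 25 < 30
No further overflows.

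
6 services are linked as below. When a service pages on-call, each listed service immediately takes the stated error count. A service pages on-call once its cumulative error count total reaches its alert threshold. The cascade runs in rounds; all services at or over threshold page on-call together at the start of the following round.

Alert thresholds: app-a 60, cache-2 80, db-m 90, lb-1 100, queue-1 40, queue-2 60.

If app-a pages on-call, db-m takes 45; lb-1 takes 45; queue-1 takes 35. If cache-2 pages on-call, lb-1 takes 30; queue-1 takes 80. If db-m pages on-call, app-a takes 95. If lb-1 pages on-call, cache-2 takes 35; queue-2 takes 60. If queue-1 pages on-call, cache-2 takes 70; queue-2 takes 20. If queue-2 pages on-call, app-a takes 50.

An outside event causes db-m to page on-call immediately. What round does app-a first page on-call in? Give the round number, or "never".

2

Round 1 — db-m pages on-call (initial).
  app-a: +95 → 95 ≥ 60
Round 2 — app-a pages on-call.
  lb-1: +45 → 45 < 100
  queue-1: +35 → 35 < 40
No further pages.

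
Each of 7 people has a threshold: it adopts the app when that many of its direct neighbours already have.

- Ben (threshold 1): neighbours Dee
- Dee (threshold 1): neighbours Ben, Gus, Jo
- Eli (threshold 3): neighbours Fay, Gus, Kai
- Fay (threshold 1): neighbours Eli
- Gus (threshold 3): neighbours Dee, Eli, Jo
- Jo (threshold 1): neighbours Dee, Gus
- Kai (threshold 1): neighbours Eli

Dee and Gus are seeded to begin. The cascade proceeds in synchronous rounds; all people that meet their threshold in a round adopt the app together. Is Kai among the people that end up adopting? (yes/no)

no

Round 1 — Dee, Gus adopt the app (initial).
Round 2 — checking thresholds:
  Ben: 1 of 1 neighbours ≥ 1, adopts the app.
  Eli: 1 of 3 neighbours < 3, below threshold.
  Jo: 2 of 2 neighbours ≥ 1, adopts the app.
Round 3 — no new adoptions; cascade stops.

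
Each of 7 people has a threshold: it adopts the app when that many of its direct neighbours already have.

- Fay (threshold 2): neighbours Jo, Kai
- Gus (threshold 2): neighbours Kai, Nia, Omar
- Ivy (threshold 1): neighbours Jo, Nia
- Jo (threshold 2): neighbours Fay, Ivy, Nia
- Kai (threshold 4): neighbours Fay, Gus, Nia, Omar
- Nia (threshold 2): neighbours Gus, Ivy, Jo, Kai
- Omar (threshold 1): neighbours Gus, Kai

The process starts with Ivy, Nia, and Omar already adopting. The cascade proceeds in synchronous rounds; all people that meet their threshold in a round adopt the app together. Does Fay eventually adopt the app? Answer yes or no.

Round 1 — Ivy, Nia, Omar adopt the app (initial).
Round 2 — checking thresholds:
  Gus: 2 of 3 neighbours ≥ 2, adopts the app.
  Jo: 2 of 3 neighbours ≥ 2, adopts the app.
  Kai: 2 of 4 neighbours < 4, below threshold.
Round 3 — no new adoptions; cascade stops.

no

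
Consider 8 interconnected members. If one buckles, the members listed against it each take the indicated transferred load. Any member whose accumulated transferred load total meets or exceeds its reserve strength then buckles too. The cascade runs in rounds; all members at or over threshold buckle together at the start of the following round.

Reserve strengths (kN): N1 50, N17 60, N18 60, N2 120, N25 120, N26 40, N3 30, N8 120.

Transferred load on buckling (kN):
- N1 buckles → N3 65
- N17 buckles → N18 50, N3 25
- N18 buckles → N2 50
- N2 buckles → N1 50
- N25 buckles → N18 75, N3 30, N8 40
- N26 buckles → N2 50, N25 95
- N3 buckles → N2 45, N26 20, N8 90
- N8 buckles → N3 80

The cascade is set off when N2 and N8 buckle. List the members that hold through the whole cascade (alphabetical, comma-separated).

Round 1 — N2, N8 buckle (initial).
  N1: +50 → 50 ≥ 50
  N3: +80 → 80 ≥ 30
Round 2 — N1, N3 buckle.
  N26: +20 → 20 < 40
No further bucklings.

N17, N18, N25, N26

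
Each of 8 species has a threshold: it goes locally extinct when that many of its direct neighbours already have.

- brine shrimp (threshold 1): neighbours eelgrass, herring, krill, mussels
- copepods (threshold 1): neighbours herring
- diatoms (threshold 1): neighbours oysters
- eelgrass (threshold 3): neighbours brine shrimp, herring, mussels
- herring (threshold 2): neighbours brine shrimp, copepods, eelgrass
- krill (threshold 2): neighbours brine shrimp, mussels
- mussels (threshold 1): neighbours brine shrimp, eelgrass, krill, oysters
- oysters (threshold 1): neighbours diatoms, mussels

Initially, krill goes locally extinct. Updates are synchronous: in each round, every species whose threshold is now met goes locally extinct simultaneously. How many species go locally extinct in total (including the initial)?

5

Round 1 — krill goes locally extinct (initial).
Round 2 — checking thresholds:
  brine shrimp: 1 of 4 neighbours ≥ 1, goes locally extinct.
  mussels: 1 of 4 neighbours ≥ 1, goes locally extinct.
Round 3 — checking thresholds:
  eelgrass: 2 of 3 neighbours < 3, holds.
  herring: 1 of 3 neighbours < 2, holds.
  oysters: 1 of 2 neighbours ≥ 1, goes locally extinct.
Round 4 — checking thresholds:
  diatoms: 1 of 1 neighbours ≥ 1, goes locally extinct.
  eelgrass: 2 of 3 neighbours < 3, holds.
  herring: 1 of 3 neighbours < 2, holds.
Round 5 — no new extinctions; cascade stops.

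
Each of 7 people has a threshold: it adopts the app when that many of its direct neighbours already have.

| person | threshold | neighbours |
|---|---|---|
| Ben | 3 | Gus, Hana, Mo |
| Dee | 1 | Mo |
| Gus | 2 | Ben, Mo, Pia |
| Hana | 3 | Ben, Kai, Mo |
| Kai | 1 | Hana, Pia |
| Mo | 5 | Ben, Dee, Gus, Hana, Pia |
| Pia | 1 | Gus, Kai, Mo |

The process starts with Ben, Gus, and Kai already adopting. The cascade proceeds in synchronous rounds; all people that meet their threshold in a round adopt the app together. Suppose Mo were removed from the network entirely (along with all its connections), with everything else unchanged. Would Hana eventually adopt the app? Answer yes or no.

no

With Mo removed:
Round 1 — Ben, Gus, Kai adopt the app (initial).
Round 2 — checking thresholds:
  Hana: 2 of 2 neighbours < 3, below threshold.
  Pia: 2 of 2 neighbours ≥ 1, adopts the app.
Round 3 — no new adoptions; cascade stops.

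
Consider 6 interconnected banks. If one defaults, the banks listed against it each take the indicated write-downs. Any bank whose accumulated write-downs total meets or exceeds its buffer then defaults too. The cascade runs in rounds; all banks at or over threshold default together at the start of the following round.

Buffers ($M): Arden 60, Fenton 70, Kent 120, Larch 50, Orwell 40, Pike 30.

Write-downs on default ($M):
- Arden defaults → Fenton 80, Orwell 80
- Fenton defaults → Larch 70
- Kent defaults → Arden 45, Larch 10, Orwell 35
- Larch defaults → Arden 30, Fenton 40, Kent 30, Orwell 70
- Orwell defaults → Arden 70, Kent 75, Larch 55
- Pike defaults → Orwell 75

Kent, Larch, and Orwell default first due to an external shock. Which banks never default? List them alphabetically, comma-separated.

Pike

Round 1 — Kent, Larch, Orwell default (initial).
  Arden: +45+30+70 → 145 ≥ 60
  Fenton: +40 → 40 < 70
Round 2 — Arden defaults.
  Fenton: +80 → 120 ≥ 70
Round 3 — Fenton defaults.
No further defaults.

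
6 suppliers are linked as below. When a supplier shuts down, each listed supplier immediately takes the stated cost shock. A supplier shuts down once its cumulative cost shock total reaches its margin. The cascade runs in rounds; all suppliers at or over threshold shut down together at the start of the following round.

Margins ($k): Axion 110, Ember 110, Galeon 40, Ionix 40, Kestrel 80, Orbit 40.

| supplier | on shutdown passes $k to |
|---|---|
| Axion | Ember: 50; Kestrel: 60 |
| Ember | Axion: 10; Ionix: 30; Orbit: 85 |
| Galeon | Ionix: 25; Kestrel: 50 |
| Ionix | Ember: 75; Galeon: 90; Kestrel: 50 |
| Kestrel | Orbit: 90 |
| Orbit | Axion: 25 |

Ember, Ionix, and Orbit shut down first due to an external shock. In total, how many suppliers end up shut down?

5

Round 1 — Ember, Ionix, Orbit shut down (initial).
  Axion: +10+25 → 35 < 110
  Galeon: +90 → 90 ≥ 40
  Kestrel: +50 → 50 < 80
Round 2 — Galeon shuts down.
  Kestrel: +50 → 100 ≥ 80
Round 3 — Kestrel shuts down.
No further shutdowns.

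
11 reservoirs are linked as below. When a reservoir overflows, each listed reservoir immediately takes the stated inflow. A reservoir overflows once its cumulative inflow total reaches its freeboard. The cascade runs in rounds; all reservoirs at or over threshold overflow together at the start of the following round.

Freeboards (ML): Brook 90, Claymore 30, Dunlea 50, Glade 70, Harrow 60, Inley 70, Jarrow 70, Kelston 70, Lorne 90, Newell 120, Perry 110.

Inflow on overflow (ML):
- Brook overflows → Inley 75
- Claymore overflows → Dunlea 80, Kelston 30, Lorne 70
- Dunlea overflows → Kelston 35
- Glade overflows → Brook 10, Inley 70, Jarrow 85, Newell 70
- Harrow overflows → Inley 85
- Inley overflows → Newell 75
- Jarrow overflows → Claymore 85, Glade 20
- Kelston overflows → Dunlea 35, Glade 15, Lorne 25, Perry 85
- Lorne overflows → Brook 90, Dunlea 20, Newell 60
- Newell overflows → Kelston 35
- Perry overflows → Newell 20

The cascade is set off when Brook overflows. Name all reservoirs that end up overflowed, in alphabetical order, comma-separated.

Round 1 — Brook overflows (initial).
  Inley: +75 → 75 ≥ 70
Round 2 — Inley overflows.
  Newell: +75 → 75 < 120
No further overflows.

Brook, Inley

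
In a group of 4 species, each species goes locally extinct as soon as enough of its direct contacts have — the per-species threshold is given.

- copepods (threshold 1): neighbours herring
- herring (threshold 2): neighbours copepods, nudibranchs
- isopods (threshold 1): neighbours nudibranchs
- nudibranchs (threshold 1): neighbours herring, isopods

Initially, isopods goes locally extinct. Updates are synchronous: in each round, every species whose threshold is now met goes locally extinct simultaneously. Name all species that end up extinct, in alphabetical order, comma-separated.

isopods, nudibranchs

Round 1 — isopods goes locally extinct (initial).
Round 2 — checking thresholds:
  nudibranchs: 1 of 2 neighbours ≥ 1, goes locally extinct.
Round 3 — no new extinctions; cascade stops.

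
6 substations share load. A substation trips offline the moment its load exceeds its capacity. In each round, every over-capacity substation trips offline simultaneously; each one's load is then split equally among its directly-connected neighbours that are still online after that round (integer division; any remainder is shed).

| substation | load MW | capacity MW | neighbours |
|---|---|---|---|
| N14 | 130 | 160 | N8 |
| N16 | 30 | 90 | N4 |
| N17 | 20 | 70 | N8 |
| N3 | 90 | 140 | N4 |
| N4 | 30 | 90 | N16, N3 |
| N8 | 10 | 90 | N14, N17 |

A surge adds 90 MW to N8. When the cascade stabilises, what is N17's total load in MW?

Round 1 — N8 at 100 > 90. N8 trips offline.
  N8 sheds 100 MW to N14, N17: 50 each.
    N14: 130+50 = 180 > 160
    N17: 20+50 = 70 ≤ 70
Round 2 — N14 trips offline.
  N14 sheds 180 MW: no online neighbours, lost.
No further trips.

70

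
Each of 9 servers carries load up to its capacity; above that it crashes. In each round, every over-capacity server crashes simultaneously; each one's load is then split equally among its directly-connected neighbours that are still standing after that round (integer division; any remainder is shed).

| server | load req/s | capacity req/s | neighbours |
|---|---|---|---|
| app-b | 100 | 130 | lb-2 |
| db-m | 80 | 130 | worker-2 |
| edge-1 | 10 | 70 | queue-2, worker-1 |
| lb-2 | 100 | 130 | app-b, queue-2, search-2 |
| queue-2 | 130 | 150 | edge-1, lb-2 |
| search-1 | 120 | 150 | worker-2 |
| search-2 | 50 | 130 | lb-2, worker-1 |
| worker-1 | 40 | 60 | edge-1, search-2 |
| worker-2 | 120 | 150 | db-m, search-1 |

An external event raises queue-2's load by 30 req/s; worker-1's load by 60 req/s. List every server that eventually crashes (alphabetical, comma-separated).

app-b, edge-1, lb-2, queue-2, search-2, worker-1

Round 1 — queue-2 at 160 > 150; worker-1 at 100 > 60. queue-2, worker-1 crash.
  queue-2 sheds 160 req/s to edge-1, lb-2: 80 each.
    edge-1: 10+80 = 90 > 70
    lb-2: 100+80 = 180 > 130
  worker-1 sheds 100 req/s to edge-1, search-2: 50 each.
    edge-1: 90+50 = 140 > 70
    search-2: 50+50 = 100 ≤ 130
Round 2 — edge-1, lb-2 crash.
  edge-1 sheds 140 req/s: no online neighbours, lost.
  lb-2 sheds 180 req/s to app-b, search-2: 90 each.
    app-b: 100+90 = 190 > 130
    search-2: 100+90 = 190 > 130
Round 3 — app-b, search-2 crash.
  app-b sheds 190 req/s: no online neighbours, lost.
  search-2 sheds 190 req/s: no online neighbours, lost.
No further crashes.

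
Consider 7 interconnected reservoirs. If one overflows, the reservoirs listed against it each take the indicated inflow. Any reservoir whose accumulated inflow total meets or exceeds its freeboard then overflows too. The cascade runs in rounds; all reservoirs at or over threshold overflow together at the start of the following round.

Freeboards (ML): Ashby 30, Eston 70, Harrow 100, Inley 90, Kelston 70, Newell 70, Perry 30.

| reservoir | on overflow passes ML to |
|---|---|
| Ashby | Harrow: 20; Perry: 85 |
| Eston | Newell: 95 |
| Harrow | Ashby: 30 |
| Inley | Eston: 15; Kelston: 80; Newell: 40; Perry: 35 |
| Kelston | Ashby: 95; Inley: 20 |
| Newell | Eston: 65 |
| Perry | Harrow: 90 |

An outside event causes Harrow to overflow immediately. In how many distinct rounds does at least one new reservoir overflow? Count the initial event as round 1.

Round 1 — Harrow overflows (initial).
  Ashby: +30 → 30 ≥ 30
Round 2 — Ashby overflows.
  Perry: +85 → 85 ≥ 30
Round 3 — Perry overflows.
No further overflows.

3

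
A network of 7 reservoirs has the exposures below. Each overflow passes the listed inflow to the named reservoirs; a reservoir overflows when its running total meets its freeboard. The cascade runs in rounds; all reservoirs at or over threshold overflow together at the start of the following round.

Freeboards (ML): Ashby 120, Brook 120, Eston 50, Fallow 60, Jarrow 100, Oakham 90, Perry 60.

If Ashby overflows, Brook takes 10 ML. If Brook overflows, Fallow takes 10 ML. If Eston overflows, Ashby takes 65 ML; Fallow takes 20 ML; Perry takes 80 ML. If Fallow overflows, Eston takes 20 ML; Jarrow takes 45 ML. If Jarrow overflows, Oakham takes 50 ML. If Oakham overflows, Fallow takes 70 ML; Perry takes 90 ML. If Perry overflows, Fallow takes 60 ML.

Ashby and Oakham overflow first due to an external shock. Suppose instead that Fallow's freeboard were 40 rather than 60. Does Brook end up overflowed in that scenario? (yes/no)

no

With Fallow's freeboard at 40:
Round 1 — Ashby, Oakham overflow (initial).
  Brook: +10 → 10 < 120
  Fallow: +70 → 70 ≥ 40
  Perry: +90 → 90 ≥ 60
Round 2 — Fallow, Perry overflow.
  Eston: +20 → 20 < 50
  Jarrow: +45 → 45 < 100
No further overflows.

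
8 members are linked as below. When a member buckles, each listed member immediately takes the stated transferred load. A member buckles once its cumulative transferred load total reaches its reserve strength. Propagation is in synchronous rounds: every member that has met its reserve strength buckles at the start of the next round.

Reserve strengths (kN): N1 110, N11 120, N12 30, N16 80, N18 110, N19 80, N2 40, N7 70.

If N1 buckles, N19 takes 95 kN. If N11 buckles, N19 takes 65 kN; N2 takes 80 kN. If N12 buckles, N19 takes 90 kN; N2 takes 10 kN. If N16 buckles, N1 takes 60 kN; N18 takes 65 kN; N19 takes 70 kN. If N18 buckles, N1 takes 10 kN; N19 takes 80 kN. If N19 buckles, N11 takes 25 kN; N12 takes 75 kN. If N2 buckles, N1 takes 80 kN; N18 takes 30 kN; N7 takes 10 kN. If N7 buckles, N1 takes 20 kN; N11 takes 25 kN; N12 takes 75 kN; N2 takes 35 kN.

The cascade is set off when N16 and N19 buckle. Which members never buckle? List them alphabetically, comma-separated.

Round 1 — N16, N19 buckle (initial).
  N1: +60 → 60 < 110
  N11: +25 → 25 < 120
  N12: +75 → 75 ≥ 30
  N18: +65 → 65 < 110
Round 2 — N12 buckles.
  N2: +10 → 10 < 40
No further bucklings.

N1, N11, N18, N2, N7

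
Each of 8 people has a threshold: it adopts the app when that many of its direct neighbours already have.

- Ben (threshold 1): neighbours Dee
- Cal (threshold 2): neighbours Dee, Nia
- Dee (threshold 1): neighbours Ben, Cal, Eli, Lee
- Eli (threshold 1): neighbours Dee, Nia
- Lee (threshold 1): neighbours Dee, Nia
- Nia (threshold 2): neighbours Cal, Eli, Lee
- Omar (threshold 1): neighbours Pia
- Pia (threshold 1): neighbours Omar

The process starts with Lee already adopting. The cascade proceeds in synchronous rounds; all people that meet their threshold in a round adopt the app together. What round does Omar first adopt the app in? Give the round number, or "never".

Round 1 — Lee adopts the app (initial).
Round 2 — checking thresholds:
  Dee: 1 of 4 neighbours ≥ 1, adopts the app.
  Nia: 1 of 3 neighbours < 2, below threshold.
Round 3 — checking thresholds:
  Ben: 1 of 1 neighbours ≥ 1, adopts the app.
  Cal: 1 of 2 neighbours < 2, below threshold.
  Eli: 1 of 2 neighbours ≥ 1, adopts the app.
  Nia: 1 of 3 neighbours < 2, below threshold.
Round 4 — checking thresholds:
  Cal: 1 of 2 neighbours < 2, below threshold.
  Nia: 2 of 3 neighbours ≥ 2, adopts the app.
Round 5 — checking thresholds:
  Cal: 2 of 2 neighbours ≥ 2, adopts the app.
Round 6 — no new adoptions; cascade stops.

never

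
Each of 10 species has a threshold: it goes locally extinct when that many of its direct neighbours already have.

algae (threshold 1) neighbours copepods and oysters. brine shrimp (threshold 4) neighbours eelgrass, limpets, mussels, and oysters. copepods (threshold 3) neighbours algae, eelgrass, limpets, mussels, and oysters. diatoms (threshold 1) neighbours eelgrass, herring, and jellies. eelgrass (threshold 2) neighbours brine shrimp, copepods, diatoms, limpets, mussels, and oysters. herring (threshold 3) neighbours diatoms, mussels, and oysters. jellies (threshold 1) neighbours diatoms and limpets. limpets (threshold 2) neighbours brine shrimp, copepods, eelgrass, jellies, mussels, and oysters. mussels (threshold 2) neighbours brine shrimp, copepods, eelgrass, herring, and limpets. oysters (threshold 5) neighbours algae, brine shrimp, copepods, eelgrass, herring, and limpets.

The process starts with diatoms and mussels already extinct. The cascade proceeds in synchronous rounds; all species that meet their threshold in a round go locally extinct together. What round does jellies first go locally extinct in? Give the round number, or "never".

Round 1 — diatoms, mussels go locally extinct (initial).
Round 2 — checking thresholds:
  brine shrimp: 1 of 4 neighbours < 4, holds.
  copepods: 1 of 5 neighbours < 3, holds.
  eelgrass: 2 of 6 neighbours ≥ 2, goes locally extinct.
  herring: 2 of 3 neighbours < 3, holds.
  jellies: 1 of 2 neighbours ≥ 1, goes locally extinct.
  limpets: 1 of 6 neighbours < 2, holds.
Round 3 — checking thresholds:
  brine shrimp: 2 of 4 neighbours < 4, holds.
  copepods: 2 of 5 neighbours < 3, holds.
  herring: 2 of 3 neighbours < 3, holds.
  limpets: 3 of 6 neighbours ≥ 2, goes locally extinct.
  oysters: 1 of 6 neighbours < 5, holds.
Round 4 — checking thresholds:
  brine shrimp: 3 of 4 neighbours < 4, holds.
  copepods: 3 of 5 neighbours ≥ 3, goes locally extinct.
  herring: 2 of 3 neighbours < 3, holds.
  oysters: 2 of 6 neighbours < 5, holds.
Round 5 — checking thresholds:
  algae: 1 of 2 neighbours ≥ 1, goes locally extinct.
  brine shrimp: 3 of 4 neighbours < 4, holds.
  herring: 2 of 3 neighbours < 3, holds.
  oysters: 3 of 6 neighbours < 5, holds.
Round 6 — no new extinctions; cascade stops.

2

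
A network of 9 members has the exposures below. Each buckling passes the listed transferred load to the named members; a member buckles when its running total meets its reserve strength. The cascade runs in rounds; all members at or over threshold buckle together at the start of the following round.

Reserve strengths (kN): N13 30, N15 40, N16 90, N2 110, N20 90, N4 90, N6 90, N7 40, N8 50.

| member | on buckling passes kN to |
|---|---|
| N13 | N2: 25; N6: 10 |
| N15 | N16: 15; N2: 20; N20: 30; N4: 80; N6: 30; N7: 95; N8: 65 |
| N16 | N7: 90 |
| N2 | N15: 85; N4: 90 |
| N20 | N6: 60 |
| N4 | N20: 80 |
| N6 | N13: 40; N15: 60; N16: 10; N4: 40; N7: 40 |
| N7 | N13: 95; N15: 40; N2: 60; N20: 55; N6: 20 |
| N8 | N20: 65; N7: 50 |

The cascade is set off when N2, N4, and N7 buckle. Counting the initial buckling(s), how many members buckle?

Round 1 — N2, N4, N7 buckle (initial).
  N13: +95 → 95 ≥ 30
  N15: +85+40 → 125 ≥ 40
  N20: +80+55 → 135 ≥ 90
  N6: +20 → 20 < 90
Round 2 — N13, N15, N20 buckle.
  N16: +15 → 15 < 90
  N6: +10+30+60 → 120 ≥ 90
  N8: +65 → 65 ≥ 50
Round 3 — N6, N8 buckle.
  N16: +10 → 25 < 90
No further bucklings.

8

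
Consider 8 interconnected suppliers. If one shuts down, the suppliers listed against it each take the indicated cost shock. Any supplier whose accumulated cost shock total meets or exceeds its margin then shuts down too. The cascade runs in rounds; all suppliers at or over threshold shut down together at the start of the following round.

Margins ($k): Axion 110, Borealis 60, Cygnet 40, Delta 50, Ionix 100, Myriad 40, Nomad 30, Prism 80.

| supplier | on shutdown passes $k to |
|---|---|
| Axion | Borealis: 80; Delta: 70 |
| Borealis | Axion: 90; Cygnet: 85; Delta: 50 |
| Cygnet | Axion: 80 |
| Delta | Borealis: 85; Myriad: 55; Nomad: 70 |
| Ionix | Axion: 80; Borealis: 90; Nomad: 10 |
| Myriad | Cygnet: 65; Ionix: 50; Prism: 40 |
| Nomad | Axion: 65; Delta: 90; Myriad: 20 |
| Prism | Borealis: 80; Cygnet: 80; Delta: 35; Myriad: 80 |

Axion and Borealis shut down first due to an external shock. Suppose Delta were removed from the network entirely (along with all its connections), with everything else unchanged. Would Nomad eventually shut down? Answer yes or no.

no

With Delta removed:
Round 1 — Axion, Borealis shut down (initial).
  Cygnet: +85 → 85 ≥ 40
Round 2 — Cygnet shuts down.
No further shutdowns.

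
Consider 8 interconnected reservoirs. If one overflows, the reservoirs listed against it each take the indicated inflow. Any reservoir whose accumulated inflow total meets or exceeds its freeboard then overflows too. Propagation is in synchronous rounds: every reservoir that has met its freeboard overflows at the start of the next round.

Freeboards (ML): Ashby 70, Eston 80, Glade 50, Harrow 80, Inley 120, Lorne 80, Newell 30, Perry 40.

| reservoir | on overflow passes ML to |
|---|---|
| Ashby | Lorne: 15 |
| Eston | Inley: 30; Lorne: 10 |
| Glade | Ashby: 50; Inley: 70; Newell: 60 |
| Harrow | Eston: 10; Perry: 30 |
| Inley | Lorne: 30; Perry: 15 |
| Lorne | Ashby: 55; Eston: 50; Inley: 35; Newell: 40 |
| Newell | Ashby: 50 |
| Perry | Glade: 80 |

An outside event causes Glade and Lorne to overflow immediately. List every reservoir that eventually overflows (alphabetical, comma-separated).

Round 1 — Glade, Lorne overflow (initial).
  Ashby: +50+55 → 105 ≥ 70
  Eston: +50 → 50 < 80
  Inley: +70+35 → 105 < 120
  Newell: +60+40 → 100 ≥ 30
Round 2 — Ashby, Newell overflow.
No further overflows.

Ashby, Glade, Lorne, Newell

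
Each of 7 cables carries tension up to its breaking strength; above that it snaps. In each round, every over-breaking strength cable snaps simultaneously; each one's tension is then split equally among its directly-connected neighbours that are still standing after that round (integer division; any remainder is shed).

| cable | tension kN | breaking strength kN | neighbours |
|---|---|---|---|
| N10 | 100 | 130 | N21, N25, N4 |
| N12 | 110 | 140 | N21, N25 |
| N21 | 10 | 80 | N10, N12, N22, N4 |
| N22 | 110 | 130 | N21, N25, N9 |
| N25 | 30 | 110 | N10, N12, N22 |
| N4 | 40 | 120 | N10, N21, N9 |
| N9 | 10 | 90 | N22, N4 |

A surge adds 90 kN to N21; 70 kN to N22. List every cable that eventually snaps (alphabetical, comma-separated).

N10, N12, N21, N22, N25, N4, N9

Round 1 — N21 at 100 > 80; N22 at 180 > 130. N21, N22 snap.
  N21 sheds 100 kN to N10, N12, N4: 33 each (1 lost).
    N10: 100+33 = 133 > 130
    N12: 110+33 = 143 > 140
    N4: 40+33 = 73 ≤ 120
  N22 sheds 180 kN to N25, N9: 90 each.
    N25: 30+90 = 120 > 110
    N9: 10+90 = 100 > 90
Round 2 — N10, N12, N25, N9 snap.
  N10 sheds 133 kN to N4: 133 each.
    N4: 73+133 = 206 > 120
  N12 sheds 143 kN: no online neighbours, lost.
  N25 sheds 120 kN: no online neighbours, lost.
  N9 sheds 100 kN to N4: 100 each.
    N4: 206+100 = 306 > 120
Round 3 — N4 snaps.
  N4 sheds 306 kN: no online neighbours, lost.
No further breaks.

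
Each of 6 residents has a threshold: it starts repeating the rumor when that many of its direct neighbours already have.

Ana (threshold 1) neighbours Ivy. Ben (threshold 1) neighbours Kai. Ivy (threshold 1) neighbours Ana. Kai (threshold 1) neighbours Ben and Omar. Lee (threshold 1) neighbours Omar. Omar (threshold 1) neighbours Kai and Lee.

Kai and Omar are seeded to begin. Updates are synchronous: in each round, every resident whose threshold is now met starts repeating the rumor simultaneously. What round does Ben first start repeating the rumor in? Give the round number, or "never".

Round 1 — Kai, Omar start repeating the rumor (initial).
Round 2 — checking thresholds:
  Ben: 1 of 1 neighbours ≥ 1, starts repeating the rumor.
  Lee: 1 of 1 neighbours ≥ 1, starts repeating the rumor.
Round 3 — no new spreads; cascade stops.

2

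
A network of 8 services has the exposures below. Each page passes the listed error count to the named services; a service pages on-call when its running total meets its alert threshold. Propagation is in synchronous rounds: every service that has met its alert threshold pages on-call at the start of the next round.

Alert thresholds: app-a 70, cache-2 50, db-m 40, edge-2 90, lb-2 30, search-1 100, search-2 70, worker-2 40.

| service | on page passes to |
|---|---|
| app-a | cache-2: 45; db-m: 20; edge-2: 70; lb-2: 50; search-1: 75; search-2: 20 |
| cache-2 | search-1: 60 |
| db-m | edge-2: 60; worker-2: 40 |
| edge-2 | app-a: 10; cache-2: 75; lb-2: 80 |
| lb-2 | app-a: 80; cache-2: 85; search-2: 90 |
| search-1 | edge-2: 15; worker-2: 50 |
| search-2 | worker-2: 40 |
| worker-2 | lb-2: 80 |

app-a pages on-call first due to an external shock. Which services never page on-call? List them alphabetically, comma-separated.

db-m, edge-2

Round 1 — app-a pages on-call (initial).
  cache-2: +45 → 45 < 50
  db-m: +20 → 20 < 40
  edge-2: +70 → 70 < 90
  lb-2: +50 → 50 ≥ 30
  search-1: +75 → 75 < 100
  search-2: +20 → 20 < 70
Round 2 — lb-2 pages on-call.
  cache-2: +85 → 130 ≥ 50
  search-2: +90 → 110 ≥ 70
Round 3 — cache-2, search-2 page on-call.
  search-1: +60 → 135 ≥ 100
  worker-2: +40 → 40 ≥ 40
Round 4 — search-1, worker-2 page on-call.
  edge-2: +15 → 85 < 90
No further pages.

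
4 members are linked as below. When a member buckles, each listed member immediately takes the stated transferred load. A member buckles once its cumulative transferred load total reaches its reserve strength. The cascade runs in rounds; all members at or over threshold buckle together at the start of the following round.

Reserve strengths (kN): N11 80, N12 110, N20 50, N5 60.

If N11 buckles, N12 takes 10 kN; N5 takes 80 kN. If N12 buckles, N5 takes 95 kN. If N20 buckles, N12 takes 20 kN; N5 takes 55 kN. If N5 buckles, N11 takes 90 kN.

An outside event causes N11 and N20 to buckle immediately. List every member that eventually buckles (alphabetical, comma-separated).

Round 1 — N11, N20 buckle (initial).
  N12: +10+20 → 30 < 110
  N5: +80+55 → 135 ≥ 60
Round 2 — N5 buckles.
No further bucklings.

N11, N20, N5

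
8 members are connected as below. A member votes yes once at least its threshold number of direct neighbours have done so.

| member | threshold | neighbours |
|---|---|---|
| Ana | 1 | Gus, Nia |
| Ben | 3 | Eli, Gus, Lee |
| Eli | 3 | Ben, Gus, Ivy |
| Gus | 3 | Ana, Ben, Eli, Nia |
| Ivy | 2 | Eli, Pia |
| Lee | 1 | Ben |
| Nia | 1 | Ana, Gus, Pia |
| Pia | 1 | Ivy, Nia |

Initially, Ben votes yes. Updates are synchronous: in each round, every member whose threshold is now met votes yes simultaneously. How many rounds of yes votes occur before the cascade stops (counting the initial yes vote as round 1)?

Round 1 — Ben votes yes (initial).
Round 2 — checking thresholds:
  Eli: 1 of 3 neighbours < 3, not yet.
  Gus: 1 of 4 neighbours < 3, not yet.
  Lee: 1 of 1 neighbours ≥ 1, votes yes.
Round 3 — no new yes votes; cascade stops.

2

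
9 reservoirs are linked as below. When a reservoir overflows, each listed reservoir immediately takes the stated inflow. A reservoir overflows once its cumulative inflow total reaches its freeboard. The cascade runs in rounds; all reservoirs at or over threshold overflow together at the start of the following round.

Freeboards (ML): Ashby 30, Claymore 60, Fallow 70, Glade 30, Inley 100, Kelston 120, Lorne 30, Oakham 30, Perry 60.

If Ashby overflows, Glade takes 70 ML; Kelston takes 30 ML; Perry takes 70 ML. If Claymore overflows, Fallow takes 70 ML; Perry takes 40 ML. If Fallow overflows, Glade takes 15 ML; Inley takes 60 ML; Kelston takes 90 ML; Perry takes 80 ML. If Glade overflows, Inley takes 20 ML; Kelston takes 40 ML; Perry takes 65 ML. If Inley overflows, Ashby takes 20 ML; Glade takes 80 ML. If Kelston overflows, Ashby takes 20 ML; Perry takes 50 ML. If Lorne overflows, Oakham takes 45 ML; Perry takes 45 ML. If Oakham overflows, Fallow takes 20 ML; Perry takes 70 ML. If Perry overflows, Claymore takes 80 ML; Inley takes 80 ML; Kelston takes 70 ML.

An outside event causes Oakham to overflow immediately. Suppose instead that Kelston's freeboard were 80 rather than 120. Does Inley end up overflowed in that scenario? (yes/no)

yes

With Kelston's freeboard at 80:
Round 1 — Oakham overflows (initial).
  Fallow: +20 → 20 < 70
  Perry: +70 → 70 ≥ 60
Round 2 — Perry overflows.
  Claymore: +80 → 80 ≥ 60
  Inley: +80 → 80 < 100
  Kelston: +70 → 70 < 80
Round 3 — Claymore overflows.
  Fallow: +70 → 90 ≥ 70
Round 4 — Fallow overflows.
  Glade: +15 → 15 < 30
  Inley: +60 → 140 ≥ 100
  Kelston: +90 → 160 ≥ 80
Round 5 — Inley, Kelston overflow.
  Ashby: +20+20 → 40 ≥ 30
  Glade: +80 → 95 ≥ 30
Round 6 — Ashby, Glade overflow.
No further overflows.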